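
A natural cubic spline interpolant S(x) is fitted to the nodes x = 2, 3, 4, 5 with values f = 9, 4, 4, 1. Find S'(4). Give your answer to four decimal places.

With σ_i denoting the second derivative at x_i, h_i = 1, 1, 1, and Δ_i = (y_(i+1) − y_i)/h_i = -5, 0, -3:
  1·σ_0 + 4·σ_1 + 1·σ_2 = 6(Δ_1 - Δ_0) = 30
  1·σ_1 + 4·σ_2 + 1·σ_3 = 6(Δ_2 - Δ_1) = -18
Natural end conditions: σ_0 = σ_3 = 0.
Solving: σ_0 = 0, σ_1 = 46/5, σ_2 = -34/5, σ_3 = 0.
On [4, 5], S'(x) = b_2 + 2c_2·(x - 4) + 3d_2·(x - 4)² with b_2 = Δ_2 - h_2(2σ_2 + σ_3)/6 = -11/15, c_2 = σ_2/2 = -17/5, d_2 = (σ_3 - σ_2)/(6h_2) = 17/15. So S'(4) = -11/15.

-0.7333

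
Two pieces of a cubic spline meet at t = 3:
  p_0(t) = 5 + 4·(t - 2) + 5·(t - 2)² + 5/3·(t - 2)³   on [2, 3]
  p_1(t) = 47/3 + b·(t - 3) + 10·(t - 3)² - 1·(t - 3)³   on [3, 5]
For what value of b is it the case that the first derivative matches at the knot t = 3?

p_0'(t) = 4 + 10·(t - 2) + 5·(t - 2)², so p_0'(3) = 19. On the right, p_1'(3) = b, so b = 19.

19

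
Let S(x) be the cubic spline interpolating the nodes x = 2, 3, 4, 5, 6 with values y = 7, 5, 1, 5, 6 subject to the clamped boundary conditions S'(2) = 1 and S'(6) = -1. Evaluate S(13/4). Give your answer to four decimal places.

3.6895

Put M_i = S'' at the i-th knot. Here h = (1, 1, 1, 1) and Δ = (-2, -4, 4, 1), so the interior equations h_(i-1)·M_(i-1) + 2(h_(i-1)+h_i)·M_i + h_i·M_(i+1) = 6(Δ_i − Δ_(i-1)) read
  1·M_0 + 4·M_1 + 1·M_2 = 6(Δ_1 - Δ_0) = -12
  1·M_1 + 4·M_2 + 1·M_3 = 6(Δ_2 - Δ_1) = 48
  1·M_2 + 4·M_3 + 1·M_4 = 6(Δ_3 - Δ_2) = -18
Clamped end conditions give two more equations: 2h_0·M_0 + h_0·M_1 = 6(Δ_0 - S'(2)) = -18 and h_3·M_3 + 2h_3·M_4 = 6(S'(6) - Δ_3) = -12.
Solving: M_0 = -179/28, M_1 = -73/14, M_2 = 61/4, M_3 = -109/14, M_4 = -59/28.
On [3, 4], S(x) = 5 - 269/56·(x - 3) - 73/28·(x - 3)² + 191/56·(x - 3)³.
With (x - 3) = 1/4: S(13/4) = 1889/512.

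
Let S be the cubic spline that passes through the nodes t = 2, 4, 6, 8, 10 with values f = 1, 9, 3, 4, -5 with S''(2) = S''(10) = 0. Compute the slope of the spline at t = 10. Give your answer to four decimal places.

Let m_i = S''(x_i). Step sizes h_i = 2, 2, 2, 2; slopes of the chords Δ_i = (y_(i+1) - y_i)/h_i = 4, -3, 1/2, -9/2.
  2·m_0 + 8·m_1 + 2·m_2 = 6(Δ_1 - Δ_0) = -42
  2·m_1 + 8·m_2 + 2·m_3 = 6(Δ_2 - Δ_1) = 21
  2·m_2 + 8·m_3 + 2·m_4 = 6(Δ_3 - Δ_2) = -30
Natural end conditions: m_0 = m_4 = 0.
Solving: m_0 = 0, m_1 = -93/14, m_2 = 39/7, m_3 = -36/7, m_4 = 0.
On [8, 10], S'(t) = b_3 + 2c_3·(t - 8) + 3d_3·(t - 8)² with b_3 = Δ_3 - h_3(2m_3 + m_4)/6 = -15/14, c_3 = m_3/2 = -18/7, d_3 = (m_4 - m_3)/(6h_3) = 3/7. So S'(10) = -87/14.

-6.2143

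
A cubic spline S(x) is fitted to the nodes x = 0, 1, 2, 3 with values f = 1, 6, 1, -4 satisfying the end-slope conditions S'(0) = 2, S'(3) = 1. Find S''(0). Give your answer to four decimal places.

18.9333

Let m_i = S''(x_i). Step sizes h_i = 1, 1, 1; slopes of the chords Δ_i = (y_(i+1) - y_i)/h_i = 5, -5, -5.
  1·m_0 + 4·m_1 + 1·m_2 = 6(Δ_1 - Δ_0) = -60
  1·m_1 + 4·m_2 + 1·m_3 = 6(Δ_2 - Δ_1) = 0
Clamped end conditions give two more equations: 2h_0·m_0 + h_0·m_1 = 6(Δ_0 - S'(0)) = 18 and h_2·m_2 + 2h_2·m_3 = 6(S'(3) - Δ_2) = 36.
Solving the tridiagonal system: m_0 = 284/15, m_1 = -298/15, m_2 = 8/15, m_3 = 266/15.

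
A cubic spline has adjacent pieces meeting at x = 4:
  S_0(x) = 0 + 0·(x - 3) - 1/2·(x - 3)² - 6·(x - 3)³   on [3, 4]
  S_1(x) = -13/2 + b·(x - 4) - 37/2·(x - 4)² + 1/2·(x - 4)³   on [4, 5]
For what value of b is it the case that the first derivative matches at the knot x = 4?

S_0'(x) = 0 - 1·(x - 3) - 18·(x - 3)², so S_0'(4) = -19. On the right, S_1'(4) = b, so b = -19.

-19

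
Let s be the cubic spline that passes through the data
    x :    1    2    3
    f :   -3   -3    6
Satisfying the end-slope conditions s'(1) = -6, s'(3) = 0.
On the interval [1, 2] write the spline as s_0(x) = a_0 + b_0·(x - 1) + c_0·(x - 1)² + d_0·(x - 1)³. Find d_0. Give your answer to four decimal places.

Write σ_i for s''(x_i). With h_i = 1, 1 and divided differences Δ_i = 0, 9, the continuity of s' gives the tridiagonal system
  1·σ_0 + 4·σ_1 + 1·σ_2 = 6(Δ_1 - Δ_0) = 54
Clamped end conditions give two more equations: 2h_0·σ_0 + h_0·σ_1 = 6(Δ_0 - s'(1)) = 36 and h_1·σ_1 + 2h_1·σ_2 = 6(s'(3) - Δ_1) = -54.
Hence σ_0 = 15/2, σ_1 = 21, σ_2 = -75/2.
On [1, 2], with s_0(x) = a_0 + b_0·(x - 1) + c_0·(x - 1)² + d_0·(x - 1)³: c_0 = σ_0/2 = 15/4, d_0 = (σ_1 - σ_0)/(6h_0) = 9/4, b_0 = Δ_0 - h_0(2σ_0 + σ_1)/6 = -6.

2.2500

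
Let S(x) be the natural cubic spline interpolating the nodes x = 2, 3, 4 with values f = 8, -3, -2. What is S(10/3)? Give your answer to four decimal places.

-3.7778

Put M_i = S'' at the i-th knot. Here h = (1, 1) and Δ = (-11, 1), so the interior equations h_(i-1)·M_(i-1) + 2(h_(i-1)+h_i)·M_i + h_i·M_(i+1) = 6(Δ_i − Δ_(i-1)) read
  1·M_0 + 4·M_1 + 1·M_2 = 6(Δ_1 - Δ_0) = 72
Natural end conditions: M_0 = M_2 = 0.
Forward elimination and back-substitution give M_0 = 0, M_1 = 18, M_2 = 0.
On [3, 4], S(x) = -3 - 5·(x - 3) + 9·(x - 3)² - 3·(x - 3)³.
With (x - 3) = 1/3: S(10/3) = -34/9.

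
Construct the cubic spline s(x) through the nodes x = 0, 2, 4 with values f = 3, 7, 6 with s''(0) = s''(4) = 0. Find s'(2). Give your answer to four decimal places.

With M_i denoting the second derivative at x_i, h_i = 2, 2, and Δ_i = (y_(i+1) − y_i)/h_i = 2, -1/2:
  2·M_0 + 8·M_1 + 2·M_2 = 6(Δ_1 - Δ_0) = -15
Natural end conditions: M_0 = M_2 = 0.
Solving the tridiagonal system: M_0 = 0, M_1 = -15/8, M_2 = 0.
On [2, 4], s'(x) = b_1 + 2c_1·(x - 2) + 3d_1·(x - 2)² with b_1 = Δ_1 - h_1(2M_1 + M_2)/6 = 3/4, c_1 = M_1/2 = -15/16, d_1 = (M_2 - M_1)/(6h_1) = 5/32. So s'(2) = 3/4.

0.7500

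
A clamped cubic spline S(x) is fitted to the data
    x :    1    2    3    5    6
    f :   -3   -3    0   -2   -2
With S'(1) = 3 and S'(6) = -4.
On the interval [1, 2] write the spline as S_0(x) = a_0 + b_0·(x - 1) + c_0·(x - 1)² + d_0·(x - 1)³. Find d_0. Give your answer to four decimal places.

Let M_i = S''(x_i). Step sizes h_i = 1, 1, 2, 1; slopes of the chords Δ_i = (y_(i+1) - y_i)/h_i = 0, 3, -1, 0.
  1·M_0 + 4·M_1 + 1·M_2 = 6(Δ_1 - Δ_0) = 18
  1·M_1 + 6·M_2 + 2·M_3 = 6(Δ_2 - Δ_1) = -24
  2·M_2 + 6·M_3 + 1·M_4 = 6(Δ_3 - Δ_2) = 6
Clamped end conditions give two more equations: 2h_0·M_0 + h_0·M_1 = 6(Δ_0 - S'(1)) = -18 and h_3·M_3 + 2h_3·M_4 = 6(S'(6) - Δ_3) = -24.
Forward elimination and back-substitution give M_0 = -893/64, M_1 = 317/32, M_2 = -491/64, M_3 = 97/16, M_4 = -481/32.
On [1, 2], with S_0(x) = a_0 + b_0·(x - 1) + c_0·(x - 1)² + d_0·(x - 1)³: c_0 = M_0/2 = -893/128, d_0 = (M_1 - M_0)/(6h_0) = 509/128, b_0 = Δ_0 - h_0(2M_0 + M_1)/6 = 3.

3.9766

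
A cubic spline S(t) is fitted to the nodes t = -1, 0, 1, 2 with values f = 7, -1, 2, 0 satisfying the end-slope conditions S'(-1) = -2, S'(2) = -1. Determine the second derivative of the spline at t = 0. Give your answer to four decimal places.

Write M_i for S''(x_i). With h_i = 1, 1, 1 and divided differences Δ_i = -8, 3, -2, the continuity of S' gives the tridiagonal system
  1·M_0 + 4·M_1 + 1·M_2 = 6(Δ_1 - Δ_0) = 66
  1·M_1 + 4·M_2 + 1·M_3 = 6(Δ_2 - Δ_1) = -30
Clamped end conditions give two more equations: 2h_0·M_0 + h_0·M_1 = 6(Δ_0 - S'(-1)) = -36 and h_2·M_2 + 2h_2·M_3 = 6(S'(2) - Δ_2) = 6.
Solving the tridiagonal system: M_0 = -488/15, M_1 = 436/15, M_2 = -266/15, M_3 = 178/15.

29.0667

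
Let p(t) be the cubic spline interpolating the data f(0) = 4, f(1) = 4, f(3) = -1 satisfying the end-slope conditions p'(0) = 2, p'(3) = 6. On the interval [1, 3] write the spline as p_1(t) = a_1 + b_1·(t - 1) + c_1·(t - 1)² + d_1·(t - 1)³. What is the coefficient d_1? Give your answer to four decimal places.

2.0208

Put m_i = p'' at the i-th knot. Here h = (1, 2) and Δ = (0, -5/2), so the interior equations h_(i-1)·m_(i-1) + 2(h_(i-1)+h_i)·m_i + h_i·m_(i+1) = 6(Δ_i − Δ_(i-1)) read
  1·m_0 + 6·m_1 + 2·m_2 = 6(Δ_1 - Δ_0) = -15
Clamped end conditions give two more equations: 2h_0·m_0 + h_0·m_1 = 6(Δ_0 - p'(0)) = -12 and h_1·m_1 + 2h_1·m_2 = 6(p'(3) - Δ_1) = 51.
Forward elimination and back-substitution give m_0 = -13/6, m_1 = -23/3, m_2 = 199/12.
On [1, 3], with p_1(t) = a_1 + b_1·(t - 1) + c_1·(t - 1)² + d_1·(t - 1)³: c_1 = m_1/2 = -23/6, d_1 = (m_2 - m_1)/(6h_1) = 97/48, b_1 = Δ_1 - h_1(2m_1 + m_2)/6 = -35/12.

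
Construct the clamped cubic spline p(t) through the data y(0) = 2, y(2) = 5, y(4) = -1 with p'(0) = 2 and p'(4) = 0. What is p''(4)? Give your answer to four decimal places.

7.3750

Let M_i = p''(x_i). Step sizes h_i = 2, 2; slopes of the chords Δ_i = (y_(i+1) - y_i)/h_i = 3/2, -3.
  2·M_0 + 8·M_1 + 2·M_2 = 6(Δ_1 - Δ_0) = -27
Clamped end conditions give two more equations: 2h_0·M_0 + h_0·M_1 = 6(Δ_0 - p'(0)) = -3 and h_1·M_1 + 2h_1·M_2 = 6(p'(4) - Δ_1) = 18.
Solving: M_0 = 17/8, M_1 = -23/4, M_2 = 59/8.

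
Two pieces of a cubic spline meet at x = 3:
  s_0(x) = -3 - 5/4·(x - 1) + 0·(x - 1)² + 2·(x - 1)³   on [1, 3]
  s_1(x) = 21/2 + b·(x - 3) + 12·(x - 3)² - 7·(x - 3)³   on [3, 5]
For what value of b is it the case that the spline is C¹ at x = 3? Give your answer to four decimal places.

22.7500

s_0'(x) = -5/4 + 0·(x - 1) + 6·(x - 1)², so s_0'(3) = 91/4. On the right, s_1'(3) = b, so b = 91/4.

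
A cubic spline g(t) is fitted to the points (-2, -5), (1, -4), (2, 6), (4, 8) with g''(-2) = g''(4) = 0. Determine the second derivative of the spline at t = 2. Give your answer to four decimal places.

-10.4255

With M_i denoting the second derivative at x_i, h_i = 3, 1, 2, and Δ_i = (y_(i+1) − y_i)/h_i = 1/3, 10, 1:
  3·M_0 + 8·M_1 + 1·M_2 = 6(Δ_1 - Δ_0) = 58
  1·M_1 + 6·M_2 + 2·M_3 = 6(Δ_2 - Δ_1) = -54
Natural end conditions: M_0 = M_3 = 0.
Solving the tridiagonal system: M_0 = 0, M_1 = 402/47, M_2 = -490/47, M_3 = 0.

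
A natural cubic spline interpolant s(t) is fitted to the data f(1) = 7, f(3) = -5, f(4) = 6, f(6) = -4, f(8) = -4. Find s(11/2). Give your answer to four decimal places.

-0.0256

Put σ_i = s'' at the i-th knot. Here h = (2, 1, 2, 2) and Δ = (-6, 11, -5, 0), so the interior equations h_(i-1)·σ_(i-1) + 2(h_(i-1)+h_i)·σ_i + h_i·σ_(i+1) = 6(Δ_i − Δ_(i-1)) read
  2·σ_0 + 6·σ_1 + 1·σ_2 = 6(Δ_1 - Δ_0) = 102
  1·σ_1 + 6·σ_2 + 2·σ_3 = 6(Δ_2 - Δ_1) = -96
  2·σ_2 + 8·σ_3 + 2·σ_4 = 6(Δ_3 - Δ_2) = 30
Natural end conditions: σ_0 = σ_4 = 0.
Hence σ_0 = 0, σ_1 = 1329/64, σ_2 = -723/32, σ_3 = 1203/128, σ_4 = 0.
On [4, 6], s(t) = 6 + 887/128·(t - 4) - 723/64·(t - 4)² + 1365/512·(t - 4)³.
With (t - 4) = 3/2: s(11/2) = -105/4096.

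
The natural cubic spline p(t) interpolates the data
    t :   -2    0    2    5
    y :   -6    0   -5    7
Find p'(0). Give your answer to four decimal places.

With M_i denoting the second derivative at x_i, h_i = 2, 2, 3, and Δ_i = (y_(i+1) − y_i)/h_i = 3, -5/2, 4:
  2·M_0 + 8·M_1 + 2·M_2 = 6(Δ_1 - Δ_0) = -33
  2·M_1 + 10·M_2 + 3·M_3 = 6(Δ_2 - Δ_1) = 39
Natural end conditions: M_0 = M_3 = 0.
Hence M_0 = 0, M_1 = -102/19, M_2 = 189/38, M_3 = 0.
On [0, 2], p'(t) = b_1 + 2c_1·t + 3d_1·t² with b_1 = Δ_1 - h_1(2M_1 + M_2)/6 = -11/19, c_1 = M_1/2 = -51/19, d_1 = (M_2 - M_1)/(6h_1) = 131/152. So p'(0) = -11/19.

-0.5789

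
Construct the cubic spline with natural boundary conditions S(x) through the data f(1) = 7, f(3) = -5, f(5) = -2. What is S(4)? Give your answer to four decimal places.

With M_i denoting the second derivative at x_i, h_i = 2, 2, and Δ_i = (y_(i+1) − y_i)/h_i = -6, 3/2:
  2·M_0 + 8·M_1 + 2·M_2 = 6(Δ_1 - Δ_0) = 45
Natural end conditions: M_0 = M_2 = 0.
Solving the tridiagonal system: M_0 = 0, M_1 = 45/8, M_2 = 0.
On [3, 5], S(x) = -5 - 9/4·(x - 3) + 45/16·(x - 3)² - 15/32·(x - 3)³.
With (x - 3) = 1: S(4) = -157/32.

-4.9063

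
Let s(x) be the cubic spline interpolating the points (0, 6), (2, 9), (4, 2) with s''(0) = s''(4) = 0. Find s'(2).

-1

Write m_i for s''(x_i). With h_i = 2, 2 and divided differences Δ_i = 3/2, -7/2, the continuity of s' gives the tridiagonal system
  2·m_0 + 8·m_1 + 2·m_2 = 6(Δ_1 - Δ_0) = -30
Natural end conditions: m_0 = m_2 = 0.
Hence m_0 = 0, m_1 = -15/4, m_2 = 0.
On [2, 4], s'(x) = b_1 + 2c_1·(x - 2) + 3d_1·(x - 2)² with b_1 = Δ_1 - h_1(2m_1 + m_2)/6 = -1, c_1 = m_1/2 = -15/8, d_1 = (m_2 - m_1)/(6h_1) = 5/16. So s'(2) = -1.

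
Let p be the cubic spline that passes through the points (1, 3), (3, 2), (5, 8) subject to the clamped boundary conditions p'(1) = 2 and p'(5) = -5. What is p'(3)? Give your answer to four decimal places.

Put M_i = p'' at the i-th knot. Here h = (2, 2) and Δ = (-1/2, 3), so the interior equations h_(i-1)·M_(i-1) + 2(h_(i-1)+h_i)·M_i + h_i·M_(i+1) = 6(Δ_i − Δ_(i-1)) read
  2·M_0 + 8·M_1 + 2·M_2 = 6(Δ_1 - Δ_0) = 21
Clamped end conditions give two more equations: 2h_0·M_0 + h_0·M_1 = 6(Δ_0 - p'(1)) = -15 and h_1·M_1 + 2h_1·M_2 = 6(p'(5) - Δ_1) = -48.
Hence M_0 = -65/8, M_1 = 35/4, M_2 = -131/8.
On [3, 5], p'(t) = b_1 + 2c_1·(t - 3) + 3d_1·(t - 3)² with b_1 = Δ_1 - h_1(2M_1 + M_2)/6 = 21/8, c_1 = M_1/2 = 35/8, d_1 = (M_2 - M_1)/(6h_1) = -67/32. So p'(3) = 21/8.

2.6250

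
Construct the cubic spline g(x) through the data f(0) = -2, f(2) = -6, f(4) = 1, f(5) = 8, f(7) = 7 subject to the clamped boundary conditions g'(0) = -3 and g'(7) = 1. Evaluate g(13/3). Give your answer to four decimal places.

With M_i denoting the second derivative at x_i, h_i = 2, 2, 1, 2, and Δ_i = (y_(i+1) − y_i)/h_i = -2, 7/2, 7, -1/2:
  2·M_0 + 8·M_1 + 2·M_2 = 6(Δ_1 - Δ_0) = 33
  2·M_1 + 6·M_2 + 1·M_3 = 6(Δ_2 - Δ_1) = 21
  1·M_2 + 6·M_3 + 2·M_4 = 6(Δ_3 - Δ_2) = -45
Clamped end conditions give two more equations: 2h_0·M_0 + h_0·M_1 = 6(Δ_0 - g'(0)) = 6 and h_3·M_3 + 2h_3·M_4 = 6(g'(7) - Δ_3) = 9.
Hence M_0 = -2/61, M_1 = 187/61, M_2 = 521/122, M_3 = -656/61, M_4 = 1861/244.
On [4, 5], g(x) = 1 + 899/122·(x - 4) + 521/244·(x - 4)² - 611/244·(x - 4)³.
With (x - 4) = 1/3: g(13/3) = 11861/3294.

3.6008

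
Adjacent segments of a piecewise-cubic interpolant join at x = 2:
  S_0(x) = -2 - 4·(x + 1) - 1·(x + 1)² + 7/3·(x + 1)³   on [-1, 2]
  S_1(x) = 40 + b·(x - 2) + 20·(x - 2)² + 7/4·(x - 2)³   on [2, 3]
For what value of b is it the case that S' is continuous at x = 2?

53

S_0'(x) = -4 - 2·(x + 1) + 7·(x + 1)², so S_0'(2) = 53. On the right, S_1'(2) = b, so b = 53.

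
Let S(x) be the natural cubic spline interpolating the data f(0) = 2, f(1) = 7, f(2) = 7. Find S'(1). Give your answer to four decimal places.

2.5000

With M_i denoting the second derivative at x_i, h_i = 1, 1, and Δ_i = (y_(i+1) − y_i)/h_i = 5, 0:
  1·M_0 + 4·M_1 + 1·M_2 = 6(Δ_1 - Δ_0) = -30
Natural end conditions: M_0 = M_2 = 0.
Hence M_0 = 0, M_1 = -15/2, M_2 = 0.
On [1, 2], S'(x) = b_1 + 2c_1·(x - 1) + 3d_1·(x - 1)² with b_1 = Δ_1 - h_1(2M_1 + M_2)/6 = 5/2, c_1 = M_1/2 = -15/4, d_1 = (M_2 - M_1)/(6h_1) = 5/4. So S'(1) = 5/2.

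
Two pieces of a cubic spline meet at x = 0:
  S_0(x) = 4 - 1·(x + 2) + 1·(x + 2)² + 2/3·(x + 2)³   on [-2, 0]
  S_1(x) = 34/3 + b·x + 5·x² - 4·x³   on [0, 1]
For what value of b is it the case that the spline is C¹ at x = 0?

S_0'(x) = -1 + 2·(x + 2) + 2·(x + 2)², so S_0'(0) = 11. On the right, S_1'(0) = b, so b = 11.

11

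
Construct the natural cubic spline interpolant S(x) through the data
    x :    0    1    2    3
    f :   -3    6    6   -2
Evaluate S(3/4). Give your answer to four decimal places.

4.3625

Let M_i = S''(x_i). Step sizes h_i = 1, 1, 1; slopes of the chords Δ_i = (y_(i+1) - y_i)/h_i = 9, 0, -8.
  1·M_0 + 4·M_1 + 1·M_2 = 6(Δ_1 - Δ_0) = -54
  1·M_1 + 4·M_2 + 1·M_3 = 6(Δ_2 - Δ_1) = -48
Natural end conditions: M_0 = M_3 = 0.
Forward elimination and back-substitution give M_0 = 0, M_1 = -56/5, M_2 = -46/5, M_3 = 0.
On [0, 1], S(x) = -3 + 163/15·x + 0·x² - 28/15·x³.
With x = 3/4: S(3/4) = 349/80.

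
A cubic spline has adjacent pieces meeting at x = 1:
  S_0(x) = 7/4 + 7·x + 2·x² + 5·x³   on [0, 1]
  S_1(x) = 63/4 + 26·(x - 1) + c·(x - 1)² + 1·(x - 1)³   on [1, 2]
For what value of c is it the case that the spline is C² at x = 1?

S_0''(x) = 4 + 30·x, so S_0''(1) = 34. On the right, S_1''(1) = 2c, so c = 17.

17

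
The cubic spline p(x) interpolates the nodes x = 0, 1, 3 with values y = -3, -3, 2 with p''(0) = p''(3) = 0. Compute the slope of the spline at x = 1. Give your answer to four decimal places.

0.8333

With M_i denoting the second derivative at x_i, h_i = 1, 2, and Δ_i = (y_(i+1) − y_i)/h_i = 0, 5/2:
  1·M_0 + 6·M_1 + 2·M_2 = 6(Δ_1 - Δ_0) = 15
Natural end conditions: M_0 = M_2 = 0.
Solving the tridiagonal system: M_0 = 0, M_1 = 5/2, M_2 = 0.
On [1, 3], p'(x) = b_1 + 2c_1·(x - 1) + 3d_1·(x - 1)² with b_1 = Δ_1 - h_1(2M_1 + M_2)/6 = 5/6, c_1 = M_1/2 = 5/4, d_1 = (M_2 - M_1)/(6h_1) = -5/24. So p'(1) = 5/6.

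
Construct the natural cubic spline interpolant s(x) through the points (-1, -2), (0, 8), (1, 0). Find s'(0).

Let M_i = s''(x_i). Step sizes h_i = 1, 1; slopes of the chords Δ_i = (y_(i+1) - y_i)/h_i = 10, -8.
  1·M_0 + 4·M_1 + 1·M_2 = 6(Δ_1 - Δ_0) = -108
Natural end conditions: M_0 = M_2 = 0.
Forward elimination and back-substitution give M_0 = 0, M_1 = -27, M_2 = 0.
On [0, 1], s'(x) = b_1 + 2c_1·x + 3d_1·x² with b_1 = Δ_1 - h_1(2M_1 + M_2)/6 = 1, c_1 = M_1/2 = -27/2, d_1 = (M_2 - M_1)/(6h_1) = 9/2. So s'(0) = 1.

1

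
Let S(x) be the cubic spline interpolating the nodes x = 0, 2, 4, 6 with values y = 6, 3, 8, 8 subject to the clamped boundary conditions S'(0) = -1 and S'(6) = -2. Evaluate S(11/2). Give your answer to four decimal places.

Write σ_i for S''(x_i). With h_i = 2, 2, 2 and divided differences Δ_i = -3/2, 5/2, 0, the continuity of S' gives the tridiagonal system
  2·σ_0 + 8·σ_1 + 2·σ_2 = 6(Δ_1 - Δ_0) = 24
  2·σ_1 + 8·σ_2 + 2·σ_3 = 6(Δ_2 - Δ_1) = -15
Clamped end conditions give two more equations: 2h_0·σ_0 + h_0·σ_1 = 6(Δ_0 - S'(0)) = -3 and h_2·σ_2 + 2h_2·σ_3 = 6(S'(6) - Δ_2) = -12.
Solving: σ_0 = -44/15, σ_1 = 131/30, σ_2 = -38/15, σ_3 = -26/15.
On [4, 6], S(x) = 8 + 34/15·(x - 4) - 19/15·(x - 4)² + 1/15·(x - 4)³.
With (x - 4) = 3/2: S(11/2) = 351/40.

8.7750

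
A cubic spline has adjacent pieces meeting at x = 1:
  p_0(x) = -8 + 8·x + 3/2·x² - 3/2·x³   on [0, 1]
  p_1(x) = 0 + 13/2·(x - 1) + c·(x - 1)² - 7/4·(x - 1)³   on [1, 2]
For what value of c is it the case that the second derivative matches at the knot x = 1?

-3

p_0''(x) = 3 - 9·x, so p_0''(1) = -6. On the right, p_1''(1) = 2c, so c = -3.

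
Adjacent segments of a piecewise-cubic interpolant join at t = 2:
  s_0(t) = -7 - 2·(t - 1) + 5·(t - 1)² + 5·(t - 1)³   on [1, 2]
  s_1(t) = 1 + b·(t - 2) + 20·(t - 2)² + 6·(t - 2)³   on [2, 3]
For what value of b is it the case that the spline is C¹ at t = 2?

s_0'(t) = -2 + 10·(t - 1) + 15·(t - 1)², so s_0'(2) = 23. On the right, s_1'(2) = b, so b = 23.

23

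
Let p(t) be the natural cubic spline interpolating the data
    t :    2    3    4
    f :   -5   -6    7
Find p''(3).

Let M_i = p''(x_i). Step sizes h_i = 1, 1; slopes of the chords Δ_i = (y_(i+1) - y_i)/h_i = -1, 13.
  1·M_0 + 4·M_1 + 1·M_2 = 6(Δ_1 - Δ_0) = 84
Natural end conditions: M_0 = M_2 = 0.
Solving the tridiagonal system: M_0 = 0, M_1 = 21, M_2 = 0.

21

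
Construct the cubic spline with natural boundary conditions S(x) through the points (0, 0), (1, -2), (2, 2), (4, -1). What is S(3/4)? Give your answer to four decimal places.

With σ_i denoting the second derivative at x_i, h_i = 1, 1, 2, and Δ_i = (y_(i+1) − y_i)/h_i = -2, 4, -3/2:
  1·σ_0 + 4·σ_1 + 1·σ_2 = 6(Δ_1 - Δ_0) = 36
  1·σ_1 + 6·σ_2 + 2·σ_3 = 6(Δ_2 - Δ_1) = -33
Natural end conditions: σ_0 = σ_3 = 0.
Solving: σ_0 = 0, σ_1 = 249/23, σ_2 = -168/23, σ_3 = 0.
On [0, 1], S(x) = 0 - 175/46·x + 0·x² + 83/46·x³.
With x = 3/4: S(3/4) = -6159/2944.

-2.0921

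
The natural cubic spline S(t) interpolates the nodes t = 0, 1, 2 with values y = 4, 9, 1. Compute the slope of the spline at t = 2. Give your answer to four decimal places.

-11.2500

Put σ_i = S'' at the i-th knot. Here h = (1, 1) and Δ = (5, -8), so the interior equations h_(i-1)·σ_(i-1) + 2(h_(i-1)+h_i)·σ_i + h_i·σ_(i+1) = 6(Δ_i − Δ_(i-1)) read
  1·σ_0 + 4·σ_1 + 1·σ_2 = 6(Δ_1 - Δ_0) = -78
Natural end conditions: σ_0 = σ_2 = 0.
Solving the tridiagonal system: σ_0 = 0, σ_1 = -39/2, σ_2 = 0.
On [1, 2], S'(t) = b_1 + 2c_1·(t - 1) + 3d_1·(t - 1)² with b_1 = Δ_1 - h_1(2σ_1 + σ_2)/6 = -3/2, c_1 = σ_1/2 = -39/4, d_1 = (σ_2 - σ_1)/(6h_1) = 13/4. So S'(2) = -45/4.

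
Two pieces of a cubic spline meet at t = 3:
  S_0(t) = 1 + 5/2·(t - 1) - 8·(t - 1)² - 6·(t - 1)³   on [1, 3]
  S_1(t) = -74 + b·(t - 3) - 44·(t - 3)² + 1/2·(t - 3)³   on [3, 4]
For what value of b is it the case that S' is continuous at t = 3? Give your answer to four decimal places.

S_0'(t) = 5/2 - 16·(t - 1) - 18·(t - 1)², so S_0'(3) = -203/2. On the right, S_1'(3) = b, so b = -203/2.

-101.5000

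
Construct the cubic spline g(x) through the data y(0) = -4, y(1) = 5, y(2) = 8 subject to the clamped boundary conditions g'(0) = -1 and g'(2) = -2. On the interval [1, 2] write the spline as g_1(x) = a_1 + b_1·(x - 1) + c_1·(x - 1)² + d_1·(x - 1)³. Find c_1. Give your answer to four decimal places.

-8.5000

Write m_i for g''(x_i). With h_i = 1, 1 and divided differences Δ_i = 9, 3, the continuity of g' gives the tridiagonal system
  1·m_0 + 4·m_1 + 1·m_2 = 6(Δ_1 - Δ_0) = -36
Clamped end conditions give two more equations: 2h_0·m_0 + h_0·m_1 = 6(Δ_0 - g'(0)) = 60 and h_1·m_1 + 2h_1·m_2 = 6(g'(2) - Δ_1) = -30.
Hence m_0 = 77/2, m_1 = -17, m_2 = -13/2.
On [1, 2], with g_1(x) = a_1 + b_1·(x - 1) + c_1·(x - 1)² + d_1·(x - 1)³: c_1 = m_1/2 = -17/2, d_1 = (m_2 - m_1)/(6h_1) = 7/4, b_1 = Δ_1 - h_1(2m_1 + m_2)/6 = 39/4.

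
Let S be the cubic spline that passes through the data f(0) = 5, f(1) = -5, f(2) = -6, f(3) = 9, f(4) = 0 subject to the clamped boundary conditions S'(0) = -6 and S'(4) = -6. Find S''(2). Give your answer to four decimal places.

Put M_i = S'' at the i-th knot. Here h = (1, 1, 1, 1) and Δ = (-10, -1, 15, -9), so the interior equations h_(i-1)·M_(i-1) + 2(h_(i-1)+h_i)·M_i + h_i·M_(i+1) = 6(Δ_i − Δ_(i-1)) read
  1·M_0 + 4·M_1 + 1·M_2 = 6(Δ_1 - Δ_0) = 54
  1·M_1 + 4·M_2 + 1·M_3 = 6(Δ_2 - Δ_1) = 96
  1·M_2 + 4·M_3 + 1·M_4 = 6(Δ_3 - Δ_2) = -144
Clamped end conditions give two more equations: 2h_0·M_0 + h_0·M_1 = 6(Δ_0 - S'(0)) = -24 and h_3·M_3 + 2h_3·M_4 = 6(S'(4) - Δ_3) = 18.
Forward elimination and back-substitution give M_0 = -459/28, M_1 = 123/14, M_2 = 141/4, M_3 = -753/14, M_4 = 1005/28.

35.2500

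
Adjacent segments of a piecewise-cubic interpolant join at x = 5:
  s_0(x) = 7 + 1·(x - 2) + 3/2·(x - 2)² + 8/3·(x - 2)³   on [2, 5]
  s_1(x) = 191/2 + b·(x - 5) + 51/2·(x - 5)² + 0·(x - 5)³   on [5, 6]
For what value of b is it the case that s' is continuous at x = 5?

82

s_0'(x) = 1 + 3·(x - 2) + 8·(x - 2)², so s_0'(5) = 82. On the right, s_1'(5) = b, so b = 82.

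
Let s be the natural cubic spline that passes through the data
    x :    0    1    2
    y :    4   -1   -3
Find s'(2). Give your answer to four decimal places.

With M_i denoting the second derivative at x_i, h_i = 1, 1, and Δ_i = (y_(i+1) − y_i)/h_i = -5, -2:
  1·M_0 + 4·M_1 + 1·M_2 = 6(Δ_1 - Δ_0) = 18
Natural end conditions: M_0 = M_2 = 0.
Solving the tridiagonal system: M_0 = 0, M_1 = 9/2, M_2 = 0.
On [1, 2], s'(x) = b_1 + 2c_1·(x - 1) + 3d_1·(x - 1)² with b_1 = Δ_1 - h_1(2M_1 + M_2)/6 = -7/2, c_1 = M_1/2 = 9/4, d_1 = (M_2 - M_1)/(6h_1) = -3/4. So s'(2) = -5/4.

-1.2500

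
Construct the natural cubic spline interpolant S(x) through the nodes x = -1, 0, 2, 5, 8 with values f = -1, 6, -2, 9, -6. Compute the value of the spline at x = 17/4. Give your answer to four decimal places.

6.2263

Put σ_i = S'' at the i-th knot. Here h = (1, 2, 3, 3) and Δ = (7, -4, 11/3, -5), so the interior equations h_(i-1)·σ_(i-1) + 2(h_(i-1)+h_i)·σ_i + h_i·σ_(i+1) = 6(Δ_i − Δ_(i-1)) read
  1·σ_0 + 6·σ_1 + 2·σ_2 = 6(Δ_1 - Δ_0) = -66
  2·σ_1 + 10·σ_2 + 3·σ_3 = 6(Δ_2 - Δ_1) = 46
  3·σ_2 + 12·σ_3 + 3·σ_4 = 6(Δ_3 - Δ_2) = -52
Natural end conditions: σ_0 = σ_4 = 0.
Solving the tridiagonal system: σ_0 = 0, σ_1 = -1457/103, σ_2 = 972/103, σ_3 = -2068/309, σ_4 = 0.
On [2, 5], S(x) = -2 - 749/309·(x - 2) + 486/103·(x - 2)² - 2492/2781·(x - 2)³.
With (x - 2) = 9/4: S(17/4) = 10261/1648.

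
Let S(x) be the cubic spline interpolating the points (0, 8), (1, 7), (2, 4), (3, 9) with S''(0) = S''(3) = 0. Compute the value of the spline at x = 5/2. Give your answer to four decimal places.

With m_i denoting the second derivative at x_i, h_i = 1, 1, 1, and Δ_i = (y_(i+1) − y_i)/h_i = -1, -3, 5:
  1·m_0 + 4·m_1 + 1·m_2 = 6(Δ_1 - Δ_0) = -12
  1·m_1 + 4·m_2 + 1·m_3 = 6(Δ_2 - Δ_1) = 48
Natural end conditions: m_0 = m_3 = 0.
Solving the tridiagonal system: m_0 = 0, m_1 = -32/5, m_2 = 68/5, m_3 = 0.
On [2, 3], S(x) = 4 + 7/15·(x - 2) + 34/5·(x - 2)² - 34/15·(x - 2)³.
With (x - 2) = 1/2: S(5/2) = 113/20.

5.6500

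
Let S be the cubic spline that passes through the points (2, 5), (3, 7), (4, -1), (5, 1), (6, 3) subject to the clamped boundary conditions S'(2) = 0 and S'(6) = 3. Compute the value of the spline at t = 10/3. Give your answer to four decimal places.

Put M_i = S'' at the i-th knot. Here h = (1, 1, 1, 1) and Δ = (2, -8, 2, 2), so the interior equations h_(i-1)·M_(i-1) + 2(h_(i-1)+h_i)·M_i + h_i·M_(i+1) = 6(Δ_i − Δ_(i-1)) read
  1·M_0 + 4·M_1 + 1·M_2 = 6(Δ_1 - Δ_0) = -60
  1·M_1 + 4·M_2 + 1·M_3 = 6(Δ_2 - Δ_1) = 60
  1·M_2 + 4·M_3 + 1·M_4 = 6(Δ_3 - Δ_2) = 0
Clamped end conditions give two more equations: 2h_0·M_0 + h_0·M_1 = 6(Δ_0 - S'(2)) = 12 and h_3·M_3 + 2h_3·M_4 = 6(S'(6) - Δ_3) = 6.
Hence M_0 = 75/4, M_1 = -51/2, M_2 = 93/4, M_3 = -15/2, M_4 = 27/4.
On [3, 4], S(t) = 7 - 27/8·(t - 3) - 51/4·(t - 3)² + 65/8·(t - 3)³.
With (t - 3) = 1/3: S(10/3) = 257/54.

4.7593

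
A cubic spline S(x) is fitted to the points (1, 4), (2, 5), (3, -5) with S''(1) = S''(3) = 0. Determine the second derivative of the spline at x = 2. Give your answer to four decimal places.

-16.5000

Put σ_i = S'' at the i-th knot. Here h = (1, 1) and Δ = (1, -10), so the interior equations h_(i-1)·σ_(i-1) + 2(h_(i-1)+h_i)·σ_i + h_i·σ_(i+1) = 6(Δ_i − Δ_(i-1)) read
  1·σ_0 + 4·σ_1 + 1·σ_2 = 6(Δ_1 - Δ_0) = -66
Natural end conditions: σ_0 = σ_2 = 0.
Solving: σ_0 = 0, σ_1 = -33/2, σ_2 = 0.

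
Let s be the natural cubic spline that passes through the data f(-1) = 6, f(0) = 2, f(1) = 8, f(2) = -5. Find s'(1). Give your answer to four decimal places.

-1.5333

Write m_i for s''(x_i). With h_i = 1, 1, 1 and divided differences Δ_i = -4, 6, -13, the continuity of s' gives the tridiagonal system
  1·m_0 + 4·m_1 + 1·m_2 = 6(Δ_1 - Δ_0) = 60
  1·m_1 + 4·m_2 + 1·m_3 = 6(Δ_2 - Δ_1) = -114
Natural end conditions: m_0 = m_3 = 0.
Hence m_0 = 0, m_1 = 118/5, m_2 = -172/5, m_3 = 0.
On [1, 2], s'(x) = b_2 + 2c_2·(x - 1) + 3d_2·(x - 1)² with b_2 = Δ_2 - h_2(2m_2 + m_3)/6 = -23/15, c_2 = m_2/2 = -86/5, d_2 = (m_3 - m_2)/(6h_2) = 86/15. So s'(1) = -23/15.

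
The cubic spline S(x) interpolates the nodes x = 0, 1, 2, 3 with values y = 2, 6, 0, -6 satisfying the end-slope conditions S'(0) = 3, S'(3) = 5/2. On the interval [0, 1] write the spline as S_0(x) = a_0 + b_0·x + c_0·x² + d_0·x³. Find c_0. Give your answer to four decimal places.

Let M_i = S''(x_i). Step sizes h_i = 1, 1, 1; slopes of the chords Δ_i = (y_(i+1) - y_i)/h_i = 4, -6, -6.
  1·M_0 + 4·M_1 + 1·M_2 = 6(Δ_1 - Δ_0) = -60
  1·M_1 + 4·M_2 + 1·M_3 = 6(Δ_2 - Δ_1) = 0
Clamped end conditions give two more equations: 2h_0·M_0 + h_0·M_1 = 6(Δ_0 - S'(0)) = 6 and h_2·M_2 + 2h_2·M_3 = 6(S'(3) - Δ_2) = 51.
Hence M_0 = 35/3, M_1 = -52/3, M_2 = -7/3, M_3 = 80/3.
On [0, 1], with S_0(x) = a_0 + b_0·x + c_0·x² + d_0·x³: c_0 = M_0/2 = 35/6, d_0 = (M_1 - M_0)/(6h_0) = -29/6, b_0 = Δ_0 - h_0(2M_0 + M_1)/6 = 3.

5.8333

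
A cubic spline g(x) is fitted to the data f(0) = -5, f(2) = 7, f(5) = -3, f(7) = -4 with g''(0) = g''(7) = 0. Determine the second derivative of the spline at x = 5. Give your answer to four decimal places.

3.7143

With M_i denoting the second derivative at x_i, h_i = 2, 3, 2, and Δ_i = (y_(i+1) − y_i)/h_i = 6, -10/3, -1/2:
  2·M_0 + 10·M_1 + 3·M_2 = 6(Δ_1 - Δ_0) = -56
  3·M_1 + 10·M_2 + 2·M_3 = 6(Δ_2 - Δ_1) = 17
Natural end conditions: M_0 = M_3 = 0.
Solving: M_0 = 0, M_1 = -47/7, M_2 = 26/7, M_3 = 0.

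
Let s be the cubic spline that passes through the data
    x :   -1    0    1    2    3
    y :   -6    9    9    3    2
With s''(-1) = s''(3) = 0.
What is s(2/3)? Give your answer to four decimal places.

10.4074

Write M_i for s''(x_i). With h_i = 1, 1, 1, 1 and divided differences Δ_i = 15, 0, -6, -1, the continuity of s' gives the tridiagonal system
  1·M_0 + 4·M_1 + 1·M_2 = 6(Δ_1 - Δ_0) = -90
  1·M_1 + 4·M_2 + 1·M_3 = 6(Δ_2 - Δ_1) = -36
  1·M_2 + 4·M_3 + 1·M_4 = 6(Δ_3 - Δ_2) = 30
Natural end conditions: M_0 = M_4 = 0.
Hence M_0 = 0, M_1 = -21, M_2 = -6, M_3 = 9, M_4 = 0.
On [0, 1], s(x) = 9 + 8·x - 21/2·x² + 5/2·x³.
With x = 2/3: s(2/3) = 281/27.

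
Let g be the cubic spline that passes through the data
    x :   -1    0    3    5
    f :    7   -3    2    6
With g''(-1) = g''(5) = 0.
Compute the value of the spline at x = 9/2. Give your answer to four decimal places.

5.4269

Let m_i = g''(x_i). Step sizes h_i = 1, 3, 2; slopes of the chords Δ_i = (y_(i+1) - y_i)/h_i = -10, 5/3, 2.
  1·m_0 + 8·m_1 + 3·m_2 = 6(Δ_1 - Δ_0) = 70
  3·m_1 + 10·m_2 + 2·m_3 = 6(Δ_2 - Δ_1) = 2
Natural end conditions: m_0 = m_3 = 0.
Solving: m_0 = 0, m_1 = 694/71, m_2 = -194/71, m_3 = 0.
On [3, 5], g(x) = 2 + 814/213·(x - 3) - 97/71·(x - 3)² + 97/426·(x - 3)³.
With (x - 3) = 3/2: g(9/2) = 6165/1136.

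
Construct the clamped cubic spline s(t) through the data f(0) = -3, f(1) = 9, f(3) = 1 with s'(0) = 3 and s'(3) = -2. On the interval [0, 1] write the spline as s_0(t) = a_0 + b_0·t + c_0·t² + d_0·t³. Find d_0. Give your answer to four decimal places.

-11.6667

Let σ_i = s''(x_i). Step sizes h_i = 1, 2; slopes of the chords Δ_i = (y_(i+1) - y_i)/h_i = 12, -4.
  1·σ_0 + 6·σ_1 + 2·σ_2 = 6(Δ_1 - Δ_0) = -96
Clamped end conditions give two more equations: 2h_0·σ_0 + h_0·σ_1 = 6(Δ_0 - s'(0)) = 54 and h_1·σ_1 + 2h_1·σ_2 = 6(s'(3) - Δ_1) = 12.
Solving the tridiagonal system: σ_0 = 124/3, σ_1 = -86/3, σ_2 = 52/3.
On [0, 1], with s_0(t) = a_0 + b_0·t + c_0·t² + d_0·t³: c_0 = σ_0/2 = 62/3, d_0 = (σ_1 - σ_0)/(6h_0) = -35/3, b_0 = Δ_0 - h_0(2σ_0 + σ_1)/6 = 3.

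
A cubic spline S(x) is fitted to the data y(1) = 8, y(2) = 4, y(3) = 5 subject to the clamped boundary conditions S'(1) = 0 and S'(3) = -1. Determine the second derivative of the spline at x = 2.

16

Put σ_i = S'' at the i-th knot. Here h = (1, 1) and Δ = (-4, 1), so the interior equations h_(i-1)·σ_(i-1) + 2(h_(i-1)+h_i)·σ_i + h_i·σ_(i+1) = 6(Δ_i − Δ_(i-1)) read
  1·σ_0 + 4·σ_1 + 1·σ_2 = 6(Δ_1 - Δ_0) = 30
Clamped end conditions give two more equations: 2h_0·σ_0 + h_0·σ_1 = 6(Δ_0 - S'(1)) = -24 and h_1·σ_1 + 2h_1·σ_2 = 6(S'(3) - Δ_1) = -12.
Hence σ_0 = -20, σ_1 = 16, σ_2 = -14.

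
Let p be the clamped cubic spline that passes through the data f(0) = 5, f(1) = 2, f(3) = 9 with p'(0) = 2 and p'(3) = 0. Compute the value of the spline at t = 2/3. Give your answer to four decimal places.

Write σ_i for p''(x_i). With h_i = 1, 2 and divided differences Δ_i = -3, 7/2, the continuity of p' gives the tridiagonal system
  1·σ_0 + 6·σ_1 + 2·σ_2 = 6(Δ_1 - Δ_0) = 39
Clamped end conditions give two more equations: 2h_0·σ_0 + h_0·σ_1 = 6(Δ_0 - p'(0)) = -30 and h_1·σ_1 + 2h_1·σ_2 = 6(p'(3) - Δ_1) = -21.
Solving the tridiagonal system: σ_0 = -133/6, σ_1 = 43/3, σ_2 = -149/12.
On [0, 1], p(t) = 5 + 2·t - 133/12·t² + 73/12·t³.
With t = 2/3: p(2/3) = 260/81.

3.2099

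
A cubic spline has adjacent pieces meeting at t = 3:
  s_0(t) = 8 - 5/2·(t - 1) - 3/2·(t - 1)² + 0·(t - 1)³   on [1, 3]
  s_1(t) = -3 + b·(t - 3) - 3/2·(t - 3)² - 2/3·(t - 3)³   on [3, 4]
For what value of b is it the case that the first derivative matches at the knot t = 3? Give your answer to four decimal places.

s_0'(t) = -5/2 - 3·(t - 1) + 0·(t - 1)², so s_0'(3) = -17/2. On the right, s_1'(3) = b, so b = -17/2.

-8.5000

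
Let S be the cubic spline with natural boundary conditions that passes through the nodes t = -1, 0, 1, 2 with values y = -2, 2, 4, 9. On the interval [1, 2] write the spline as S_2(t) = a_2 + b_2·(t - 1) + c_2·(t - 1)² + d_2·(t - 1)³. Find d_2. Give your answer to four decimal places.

Let m_i = S''(x_i). Step sizes h_i = 1, 1, 1; slopes of the chords Δ_i = (y_(i+1) - y_i)/h_i = 4, 2, 5.
  1·m_0 + 4·m_1 + 1·m_2 = 6(Δ_1 - Δ_0) = -12
  1·m_1 + 4·m_2 + 1·m_3 = 6(Δ_2 - Δ_1) = 18
Natural end conditions: m_0 = m_3 = 0.
Hence m_0 = 0, m_1 = -22/5, m_2 = 28/5, m_3 = 0.
On [1, 2], with S_2(t) = a_2 + b_2·(t - 1) + c_2·(t - 1)² + d_2·(t - 1)³: c_2 = m_2/2 = 14/5, d_2 = (m_3 - m_2)/(6h_2) = -14/15, b_2 = Δ_2 - h_2(2m_2 + m_3)/6 = 47/15.

-0.9333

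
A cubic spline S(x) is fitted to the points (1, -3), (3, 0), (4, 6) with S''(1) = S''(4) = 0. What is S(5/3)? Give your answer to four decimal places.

-2.8889

Write σ_i for S''(x_i). With h_i = 2, 1 and divided differences Δ_i = 3/2, 6, the continuity of S' gives the tridiagonal system
  2·σ_0 + 6·σ_1 + 1·σ_2 = 6(Δ_1 - Δ_0) = 27
Natural end conditions: σ_0 = σ_2 = 0.
Hence σ_0 = 0, σ_1 = 9/2, σ_2 = 0.
On [1, 3], S(x) = -3 + 0·(x - 1) + 0·(x - 1)² + 3/8·(x - 1)³.
With (x - 1) = 2/3: S(5/3) = -26/9.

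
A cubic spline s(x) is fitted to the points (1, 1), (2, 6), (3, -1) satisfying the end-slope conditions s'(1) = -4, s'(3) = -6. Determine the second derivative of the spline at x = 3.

20

With M_i denoting the second derivative at x_i, h_i = 1, 1, and Δ_i = (y_(i+1) − y_i)/h_i = 5, -7:
  1·M_0 + 4·M_1 + 1·M_2 = 6(Δ_1 - Δ_0) = -72
Clamped end conditions give two more equations: 2h_0·M_0 + h_0·M_1 = 6(Δ_0 - s'(1)) = 54 and h_1·M_1 + 2h_1·M_2 = 6(s'(3) - Δ_1) = 6.
Hence M_0 = 44, M_1 = -34, M_2 = 20.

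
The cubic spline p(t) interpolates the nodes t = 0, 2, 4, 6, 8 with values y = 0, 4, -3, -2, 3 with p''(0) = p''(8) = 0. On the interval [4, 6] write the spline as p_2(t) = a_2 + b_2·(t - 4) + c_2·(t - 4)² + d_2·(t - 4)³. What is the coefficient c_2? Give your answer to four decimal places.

Let σ_i = p''(x_i). Step sizes h_i = 2, 2, 2, 2; slopes of the chords Δ_i = (y_(i+1) - y_i)/h_i = 2, -7/2, 1/2, 5/2.
  2·σ_0 + 8·σ_1 + 2·σ_2 = 6(Δ_1 - Δ_0) = -33
  2·σ_1 + 8·σ_2 + 2·σ_3 = 6(Δ_2 - Δ_1) = 24
  2·σ_2 + 8·σ_3 + 2·σ_4 = 6(Δ_3 - Δ_2) = 12
Natural end conditions: σ_0 = σ_4 = 0.
Solving the tridiagonal system: σ_0 = 0, σ_1 = -579/112, σ_2 = 117/28, σ_3 = 51/112, σ_4 = 0.
On [4, 6], with p_2(t) = a_2 + b_2·(t - 4) + c_2·(t - 4)² + d_2·(t - 4)³: c_2 = σ_2/2 = 117/56, d_2 = (σ_3 - σ_2)/(6h_2) = -139/448, b_2 = Δ_2 - h_2(2σ_2 + σ_3)/6 = -39/16.

2.0893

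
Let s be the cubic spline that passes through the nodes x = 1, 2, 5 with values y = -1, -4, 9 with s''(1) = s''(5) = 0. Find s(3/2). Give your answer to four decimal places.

Write M_i for s''(x_i). With h_i = 1, 3 and divided differences Δ_i = -3, 13/3, the continuity of s' gives the tridiagonal system
  1·M_0 + 8·M_1 + 3·M_2 = 6(Δ_1 - Δ_0) = 44
Natural end conditions: M_0 = M_2 = 0.
Hence M_0 = 0, M_1 = 11/2, M_2 = 0.
On [1, 2], s(x) = -1 - 47/12·(x - 1) + 0·(x - 1)² + 11/12·(x - 1)³.
With (x - 1) = 1/2: s(3/2) = -91/32.

-2.8438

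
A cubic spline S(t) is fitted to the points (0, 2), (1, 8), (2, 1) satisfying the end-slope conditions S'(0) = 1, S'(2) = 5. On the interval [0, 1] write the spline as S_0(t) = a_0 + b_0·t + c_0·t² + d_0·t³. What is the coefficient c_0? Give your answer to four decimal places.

Write σ_i for S''(x_i). With h_i = 1, 1 and divided differences Δ_i = 6, -7, the continuity of S' gives the tridiagonal system
  1·σ_0 + 4·σ_1 + 1·σ_2 = 6(Δ_1 - Δ_0) = -78
Clamped end conditions give two more equations: 2h_0·σ_0 + h_0·σ_1 = 6(Δ_0 - S'(0)) = 30 and h_1·σ_1 + 2h_1·σ_2 = 6(S'(2) - Δ_1) = 72.
Hence σ_0 = 73/2, σ_1 = -43, σ_2 = 115/2.
On [0, 1], with S_0(t) = a_0 + b_0·t + c_0·t² + d_0·t³: c_0 = σ_0/2 = 73/4, d_0 = (σ_1 - σ_0)/(6h_0) = -53/4, b_0 = Δ_0 - h_0(2σ_0 + σ_1)/6 = 1.

18.2500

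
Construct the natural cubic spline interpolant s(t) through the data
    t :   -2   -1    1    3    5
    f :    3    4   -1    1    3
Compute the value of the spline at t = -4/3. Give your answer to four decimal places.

Write M_i for s''(x_i). With h_i = 1, 2, 2, 2 and divided differences Δ_i = 1, -5/2, 1, 1, the continuity of s' gives the tridiagonal system
  1·M_0 + 6·M_1 + 2·M_2 = 6(Δ_1 - Δ_0) = -21
  2·M_1 + 8·M_2 + 2·M_3 = 6(Δ_2 - Δ_1) = 21
  2·M_2 + 8·M_3 + 2·M_4 = 6(Δ_3 - Δ_2) = 0
Natural end conditions: M_0 = M_4 = 0.
Forward elimination and back-substitution give M_0 = 0, M_1 = -399/82, M_2 = 168/41, M_3 = -42/41, M_4 = 0.
On [-2, -1], s(t) = 3 + 297/164·(t + 2) + 0·(t + 2)² - 133/164·(t + 2)³.
With (t + 2) = 2/3: s(-4/3) = 8783/2214.

3.9670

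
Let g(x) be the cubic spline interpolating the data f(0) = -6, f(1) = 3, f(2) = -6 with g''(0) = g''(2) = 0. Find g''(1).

Put M_i = g'' at the i-th knot. Here h = (1, 1) and Δ = (9, -9), so the interior equations h_(i-1)·M_(i-1) + 2(h_(i-1)+h_i)·M_i + h_i·M_(i+1) = 6(Δ_i − Δ_(i-1)) read
  1·M_0 + 4·M_1 + 1·M_2 = 6(Δ_1 - Δ_0) = -108
Natural end conditions: M_0 = M_2 = 0.
Forward elimination and back-substitution give M_0 = 0, M_1 = -27, M_2 = 0.

-27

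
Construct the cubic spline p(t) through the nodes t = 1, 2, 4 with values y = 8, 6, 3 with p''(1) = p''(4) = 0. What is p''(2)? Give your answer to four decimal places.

Put M_i = p'' at the i-th knot. Here h = (1, 2) and Δ = (-2, -3/2), so the interior equations h_(i-1)·M_(i-1) + 2(h_(i-1)+h_i)·M_i + h_i·M_(i+1) = 6(Δ_i − Δ_(i-1)) read
  1·M_0 + 6·M_1 + 2·M_2 = 6(Δ_1 - Δ_0) = 3
Natural end conditions: M_0 = M_2 = 0.
Hence M_0 = 0, M_1 = 1/2, M_2 = 0.

0.5000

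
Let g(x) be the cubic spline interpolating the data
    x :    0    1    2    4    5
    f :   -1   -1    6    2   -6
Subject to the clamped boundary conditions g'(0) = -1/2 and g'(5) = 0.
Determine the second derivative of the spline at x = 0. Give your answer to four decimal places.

-5.5391

Let σ_i = g''(x_i). Step sizes h_i = 1, 1, 2, 1; slopes of the chords Δ_i = (y_(i+1) - y_i)/h_i = 0, 7, -2, -8.
  1·σ_0 + 4·σ_1 + 1·σ_2 = 6(Δ_1 - Δ_0) = 42
  1·σ_1 + 6·σ_2 + 2·σ_3 = 6(Δ_2 - Δ_1) = -54
  2·σ_2 + 6·σ_3 + 1·σ_4 = 6(Δ_3 - Δ_2) = -36
Clamped end conditions give two more equations: 2h_0·σ_0 + h_0·σ_1 = 6(Δ_0 - g'(0)) = 3 and h_3·σ_3 + 2h_3·σ_4 = 6(g'(5) - Δ_3) = 48.
Forward elimination and back-substitution give σ_0 = -709/128, σ_1 = 901/64, σ_2 = -1123/128, σ_3 = -247/32, σ_4 = 1783/64.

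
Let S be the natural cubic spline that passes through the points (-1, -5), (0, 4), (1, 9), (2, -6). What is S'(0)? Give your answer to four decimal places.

Put m_i = S'' at the i-th knot. Here h = (1, 1, 1) and Δ = (9, 5, -15), so the interior equations h_(i-1)·m_(i-1) + 2(h_(i-1)+h_i)·m_i + h_i·m_(i+1) = 6(Δ_i − Δ_(i-1)) read
  1·m_0 + 4·m_1 + 1·m_2 = 6(Δ_1 - Δ_0) = -24
  1·m_1 + 4·m_2 + 1·m_3 = 6(Δ_2 - Δ_1) = -120
Natural end conditions: m_0 = m_3 = 0.
Forward elimination and back-substitution give m_0 = 0, m_1 = 8/5, m_2 = -152/5, m_3 = 0.
On [0, 1], S'(t) = b_1 + 2c_1·t + 3d_1·t² with b_1 = Δ_1 - h_1(2m_1 + m_2)/6 = 143/15, c_1 = m_1/2 = 4/5, d_1 = (m_2 - m_1)/(6h_1) = -16/3. So S'(0) = 143/15.

9.5333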